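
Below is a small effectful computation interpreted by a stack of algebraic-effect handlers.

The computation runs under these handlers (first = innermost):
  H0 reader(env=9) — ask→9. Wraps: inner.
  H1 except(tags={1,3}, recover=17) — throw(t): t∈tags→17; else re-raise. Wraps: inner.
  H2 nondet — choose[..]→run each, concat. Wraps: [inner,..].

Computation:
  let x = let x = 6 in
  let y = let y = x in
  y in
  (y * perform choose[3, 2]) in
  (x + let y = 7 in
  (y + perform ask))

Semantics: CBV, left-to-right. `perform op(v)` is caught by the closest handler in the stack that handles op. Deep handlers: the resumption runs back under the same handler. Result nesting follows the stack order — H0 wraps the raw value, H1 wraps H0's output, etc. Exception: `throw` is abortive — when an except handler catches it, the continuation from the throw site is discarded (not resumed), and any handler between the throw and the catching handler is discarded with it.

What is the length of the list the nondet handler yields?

Answer: 2

Evaluation trace:
choose[3, 2] @ H2
  branch[0] choose=3:
    ask @ H0 ⇒ 9
    H0 returns 34
    H1 returns 34
    H2 returns [34]
  branch[1] choose=2:
    ask @ H0 ⇒ 9
    H0 returns 28
    H1 returns 28
    H2 returns [28]
= [34, 28]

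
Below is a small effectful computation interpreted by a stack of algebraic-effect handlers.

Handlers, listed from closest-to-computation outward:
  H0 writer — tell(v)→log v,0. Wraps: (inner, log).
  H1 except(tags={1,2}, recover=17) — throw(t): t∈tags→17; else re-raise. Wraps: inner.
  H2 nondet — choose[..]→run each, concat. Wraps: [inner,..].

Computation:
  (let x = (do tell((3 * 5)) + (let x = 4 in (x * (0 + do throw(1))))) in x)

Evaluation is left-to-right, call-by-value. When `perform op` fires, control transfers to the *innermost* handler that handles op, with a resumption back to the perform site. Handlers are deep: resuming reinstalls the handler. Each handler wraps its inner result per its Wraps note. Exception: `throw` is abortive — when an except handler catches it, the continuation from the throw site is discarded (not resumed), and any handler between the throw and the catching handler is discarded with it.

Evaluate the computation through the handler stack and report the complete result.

Evaluation trace:
tell(15) @ H0 ⇒ log+=15
throw(1) @ H1 caught ⇒ 17
H2 returns [17]
= [17]

Answer: [17]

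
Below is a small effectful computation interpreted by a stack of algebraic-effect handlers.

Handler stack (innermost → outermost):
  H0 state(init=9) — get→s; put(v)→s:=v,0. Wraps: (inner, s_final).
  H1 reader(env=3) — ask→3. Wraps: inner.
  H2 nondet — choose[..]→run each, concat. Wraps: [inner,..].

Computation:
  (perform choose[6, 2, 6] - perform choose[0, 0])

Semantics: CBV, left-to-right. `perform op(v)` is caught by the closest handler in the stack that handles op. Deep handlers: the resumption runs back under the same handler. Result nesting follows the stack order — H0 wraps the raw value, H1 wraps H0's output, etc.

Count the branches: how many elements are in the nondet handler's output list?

Evaluation trace:
choose[6, 2, 6] @ H2
  branch[0] choose=6:
    choose[0, 0] @ H2
      branch[0] choose=0:
        H0 returns (6, 9)
        H1 returns (6, 9)
        H2 returns [(6, 9)]
      branch[1] choose=0:
        H0 returns (6, 9)
        H1 returns (6, 9)
        H2 returns [(6, 9)]
  branch[1] choose=2:
    choose[0, 0] @ H2
      branch[0] choose=0:
        H0 returns (2, 9)
        H1 returns (2, 9)
        H2 returns [(2, 9)]
      branch[1] choose=0:
        H0 returns (2, 9)
        H1 returns (2, 9)
        H2 returns [(2, 9)]
  branch[2] choose=6:
    choose[0, 0] @ H2
      branch[0] choose=0:
        H0 returns (6, 9)
        H1 returns (6, 9)
        H2 returns [(6, 9)]
      branch[1] choose=0:
        H0 returns (6, 9)
        H1 returns (6, 9)
        H2 returns [(6, 9)]
= [(6, 9), (6, 9), (2, 9), (2, 9), (6, 9), (6, 9)]

Answer: 6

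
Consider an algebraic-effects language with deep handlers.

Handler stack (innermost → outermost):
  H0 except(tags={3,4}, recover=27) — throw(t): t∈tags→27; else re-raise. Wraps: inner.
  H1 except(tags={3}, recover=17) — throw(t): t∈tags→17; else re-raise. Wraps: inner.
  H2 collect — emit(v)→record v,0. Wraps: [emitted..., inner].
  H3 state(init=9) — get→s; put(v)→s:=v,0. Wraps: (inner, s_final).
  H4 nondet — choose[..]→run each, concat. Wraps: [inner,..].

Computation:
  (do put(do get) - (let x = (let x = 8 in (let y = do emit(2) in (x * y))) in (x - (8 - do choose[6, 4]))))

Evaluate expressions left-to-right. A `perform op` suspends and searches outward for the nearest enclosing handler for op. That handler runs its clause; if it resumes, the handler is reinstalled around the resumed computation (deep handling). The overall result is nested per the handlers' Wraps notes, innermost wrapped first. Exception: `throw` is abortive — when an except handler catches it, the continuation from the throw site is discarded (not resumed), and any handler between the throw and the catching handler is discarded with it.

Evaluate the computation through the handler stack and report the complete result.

Step-by-step:
get @ H3 ⇒ 9
put(9) @ H3 ⇒ s:=9
emit(2) @ H2 ⇒ out+=2
choose[6, 4] @ H4
  branch[0] choose=6:
    H0 returns 2
    H1 returns 2
    H2 returns [2, 2]
    H3 returns ([2, 2], 9)
    H4 returns [([2, 2], 9)]
  branch[1] choose=4:
    H0 returns 4
    H1 returns 4
    H2 returns [2, 4]
    H3 returns ([2, 4], 9)
    H4 returns [([2, 4], 9)]
= [([2, 2], 9), ([2, 4], 9)]

Answer: [([2, 2], 9), ([2, 4], 9)]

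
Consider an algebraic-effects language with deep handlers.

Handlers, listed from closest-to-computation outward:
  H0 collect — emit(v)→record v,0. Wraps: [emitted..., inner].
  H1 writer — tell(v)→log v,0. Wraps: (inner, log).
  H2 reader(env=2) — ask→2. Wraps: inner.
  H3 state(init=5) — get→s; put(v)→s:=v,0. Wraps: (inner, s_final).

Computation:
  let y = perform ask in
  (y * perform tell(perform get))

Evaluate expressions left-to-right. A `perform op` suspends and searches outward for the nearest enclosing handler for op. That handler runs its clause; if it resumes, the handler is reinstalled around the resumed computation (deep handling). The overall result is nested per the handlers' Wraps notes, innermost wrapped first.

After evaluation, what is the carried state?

Answer: 5

Evaluation trace:
ask @ H2 ⇒ 2
get @ H3 ⇒ 5
tell(5) @ H1 ⇒ log+=5
H0 returns [0]
H1 returns ([0], (5))
H2 returns ([0], (5))
H3 returns (([0], (5)), 5)
= (([0], (5)), 5)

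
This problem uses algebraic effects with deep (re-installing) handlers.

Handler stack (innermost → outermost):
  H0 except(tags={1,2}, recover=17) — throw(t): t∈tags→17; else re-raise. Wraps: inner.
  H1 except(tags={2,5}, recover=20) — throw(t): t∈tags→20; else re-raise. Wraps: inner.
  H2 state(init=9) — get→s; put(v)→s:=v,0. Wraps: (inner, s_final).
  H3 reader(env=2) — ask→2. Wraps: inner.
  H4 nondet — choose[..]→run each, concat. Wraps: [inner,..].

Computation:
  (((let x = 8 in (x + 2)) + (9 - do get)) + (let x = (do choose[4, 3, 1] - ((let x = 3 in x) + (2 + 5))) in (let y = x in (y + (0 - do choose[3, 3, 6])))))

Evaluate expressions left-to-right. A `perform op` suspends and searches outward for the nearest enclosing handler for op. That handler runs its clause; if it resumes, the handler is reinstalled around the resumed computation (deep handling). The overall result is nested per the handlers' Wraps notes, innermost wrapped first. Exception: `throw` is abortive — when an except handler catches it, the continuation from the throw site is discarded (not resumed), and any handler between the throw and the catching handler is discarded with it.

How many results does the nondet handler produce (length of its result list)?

Evaluation trace:
get @ H2 ⇒ 9
choose[4, 3, 1] @ H4
  branch[0] choose=4:
    choose[3, 3, 6] @ H4
      branch[0] choose=3:
        H0 returns 1
        H1 returns 1
        H2 returns (1, 9)
        H3 returns (1, 9)
        H4 returns [(1, 9)]
      branch[1] choose=3:
        H0 returns 1
        H1 returns 1
        H2 returns (1, 9)
        H3 returns (1, 9)
        H4 returns [(1, 9)]
      branch[2] choose=6:
        H0 returns -2
        H1 returns -2
        H2 returns (-2, 9)
        H3 returns (-2, 9)
        H4 returns [(-2, 9)]
  branch[1] choose=3:
    choose[3, 3, 6] @ H4
      branch[0] choose=3:
        H0 returns 0
        H1 returns 0
        H2 returns (0, 9)
        H3 returns (0, 9)
        H4 returns [(0, 9)]
      branch[1] choose=3:
        H0 returns 0
        H1 returns 0
        H2 returns (0, 9)
        H3 returns (0, 9)
        H4 returns [(0, 9)]
      branch[2] choose=6:
        H0 returns -3
        H1 returns -3
        H2 returns (-3, 9)
        H3 returns (-3, 9)
        H4 returns [(-3, 9)]
  branch[2] choose=1:
    choose[3, 3, 6] @ H4
      branch[0] choose=3:
        H0 returns -2
        H1 returns -2
        H2 returns (-2, 9)
        H3 returns (-2, 9)
        H4 returns [(-2, 9)]
      branch[1] choose=3:
        H0 returns -2
        H1 returns -2
        H2 returns (-2, 9)
        H3 returns (-2, 9)
        H4 returns [(-2, 9)]
      branch[2] choose=6:
        H0 returns -5
        H1 returns -5
        H2 returns (-5, 9)
        H3 returns (-5, 9)
        H4 returns [(-5, 9)]
= [(1, 9), (1, 9), (-2, 9), (0, 9), (0, 9), (-3, 9), (-2, 9), (-2, 9), (-5, 9)]

Answer: 9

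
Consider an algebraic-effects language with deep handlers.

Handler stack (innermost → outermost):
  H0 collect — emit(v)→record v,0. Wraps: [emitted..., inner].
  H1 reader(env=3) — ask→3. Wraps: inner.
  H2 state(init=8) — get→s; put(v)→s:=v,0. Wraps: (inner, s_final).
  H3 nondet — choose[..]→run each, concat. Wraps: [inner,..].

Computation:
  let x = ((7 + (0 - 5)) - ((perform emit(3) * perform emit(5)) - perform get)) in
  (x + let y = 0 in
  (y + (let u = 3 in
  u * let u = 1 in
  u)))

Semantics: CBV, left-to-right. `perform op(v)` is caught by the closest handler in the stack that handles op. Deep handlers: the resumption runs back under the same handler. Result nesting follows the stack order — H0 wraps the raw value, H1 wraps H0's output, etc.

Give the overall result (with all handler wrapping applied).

Answer: [([3, 5, 13], 8)]

Step-by-step:
emit(3) @ H0 ⇒ out+=3
emit(5) @ H0 ⇒ out+=5
get @ H2 ⇒ 8
H0 returns [3, 5, 13]
H1 returns [3, 5, 13]
H2 returns ([3, 5, 13], 8)
H3 returns [([3, 5, 13], 8)]
= [([3, 5, 13], 8)]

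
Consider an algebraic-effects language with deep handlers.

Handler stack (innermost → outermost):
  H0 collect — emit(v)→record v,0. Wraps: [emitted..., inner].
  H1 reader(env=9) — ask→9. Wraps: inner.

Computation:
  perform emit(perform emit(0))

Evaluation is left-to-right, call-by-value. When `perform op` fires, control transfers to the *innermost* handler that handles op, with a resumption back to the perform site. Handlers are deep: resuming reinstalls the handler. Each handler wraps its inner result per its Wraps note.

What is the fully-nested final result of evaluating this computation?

Step-by-step:
emit(0) @ H0 ⇒ out+=0
emit(0) @ H0 ⇒ out+=0
H0 returns [0, 0, 0]
H1 returns [0, 0, 0]
= [0, 0, 0]

Answer: [0, 0, 0]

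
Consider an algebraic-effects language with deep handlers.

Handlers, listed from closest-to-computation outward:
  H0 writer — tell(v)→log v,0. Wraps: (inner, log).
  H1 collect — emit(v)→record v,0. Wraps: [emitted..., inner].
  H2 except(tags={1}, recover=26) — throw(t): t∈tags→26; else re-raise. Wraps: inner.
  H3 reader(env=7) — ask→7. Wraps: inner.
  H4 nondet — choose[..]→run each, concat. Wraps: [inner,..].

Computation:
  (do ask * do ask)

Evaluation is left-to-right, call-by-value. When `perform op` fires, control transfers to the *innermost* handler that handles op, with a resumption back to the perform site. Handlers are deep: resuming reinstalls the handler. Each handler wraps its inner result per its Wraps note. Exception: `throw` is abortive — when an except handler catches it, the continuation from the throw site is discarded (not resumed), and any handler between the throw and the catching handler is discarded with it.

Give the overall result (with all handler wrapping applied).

Answer: [[(49, ())]]

Working:
ask @ H3 ⇒ 7
ask @ H3 ⇒ 7
H0 returns (49, ())
H1 returns [(49, ())]
H2 returns [(49, ())]
H3 returns [(49, ())]
H4 returns [[(49, ())]]
= [[(49, ())]]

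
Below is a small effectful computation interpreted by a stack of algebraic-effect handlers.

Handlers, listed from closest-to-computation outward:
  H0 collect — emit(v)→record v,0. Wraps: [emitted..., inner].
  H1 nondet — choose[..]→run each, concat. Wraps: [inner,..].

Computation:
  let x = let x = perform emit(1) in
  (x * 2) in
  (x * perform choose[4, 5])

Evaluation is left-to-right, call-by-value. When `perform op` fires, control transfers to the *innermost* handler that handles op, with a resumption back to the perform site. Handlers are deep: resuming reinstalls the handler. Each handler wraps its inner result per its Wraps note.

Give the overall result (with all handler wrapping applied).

Evaluation trace:
emit(1) @ H0 ⇒ out+=1
choose[4, 5] @ H1
  branch[0] choose=4:
    H0 returns [1, 0]
    H1 returns [[1, 0]]
  branch[1] choose=5:
    H0 returns [1, 0]
    H1 returns [[1, 0]]
= [[1, 0], [1, 0]]

Answer: [[1, 0], [1, 0]]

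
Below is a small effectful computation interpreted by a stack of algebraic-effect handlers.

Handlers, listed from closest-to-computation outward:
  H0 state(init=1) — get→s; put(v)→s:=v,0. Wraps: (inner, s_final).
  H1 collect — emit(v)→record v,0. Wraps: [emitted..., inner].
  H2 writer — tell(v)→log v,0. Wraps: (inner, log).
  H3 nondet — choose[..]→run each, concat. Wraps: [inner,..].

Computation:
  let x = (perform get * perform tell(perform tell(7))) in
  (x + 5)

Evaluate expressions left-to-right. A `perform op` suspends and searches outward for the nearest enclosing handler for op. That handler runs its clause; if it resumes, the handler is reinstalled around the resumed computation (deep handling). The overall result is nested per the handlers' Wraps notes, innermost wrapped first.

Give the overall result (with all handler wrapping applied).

Step-by-step:
get @ H0 ⇒ 1
tell(7) @ H2 ⇒ log+=7
tell(0) @ H2 ⇒ log+=0
H0 returns (5, 1)
H1 returns [(5, 1)]
H2 returns ([(5, 1)], (7, 0))
H3 returns [([(5, 1)], (7, 0))]
= [([(5, 1)], (7, 0))]

Answer: [([(5, 1)], (7, 0))]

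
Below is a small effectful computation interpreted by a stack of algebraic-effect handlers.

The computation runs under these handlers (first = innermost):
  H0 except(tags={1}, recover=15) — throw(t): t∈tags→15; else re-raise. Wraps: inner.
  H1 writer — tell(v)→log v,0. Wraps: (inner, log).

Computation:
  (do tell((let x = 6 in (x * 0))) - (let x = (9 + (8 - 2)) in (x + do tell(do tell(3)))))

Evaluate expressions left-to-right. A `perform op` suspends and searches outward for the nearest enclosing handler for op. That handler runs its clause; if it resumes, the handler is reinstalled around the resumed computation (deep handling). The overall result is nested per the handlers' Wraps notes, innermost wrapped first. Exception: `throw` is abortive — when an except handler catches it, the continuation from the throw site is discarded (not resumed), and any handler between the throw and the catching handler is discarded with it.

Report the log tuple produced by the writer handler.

Working:
tell(0) @ H1 ⇒ log+=0
tell(3) @ H1 ⇒ log+=3
tell(0) @ H1 ⇒ log+=0
H0 returns -15
H1 returns (-15, (0, 3, 0))
= (-15, (0, 3, 0))

Answer: (0, 3, 0)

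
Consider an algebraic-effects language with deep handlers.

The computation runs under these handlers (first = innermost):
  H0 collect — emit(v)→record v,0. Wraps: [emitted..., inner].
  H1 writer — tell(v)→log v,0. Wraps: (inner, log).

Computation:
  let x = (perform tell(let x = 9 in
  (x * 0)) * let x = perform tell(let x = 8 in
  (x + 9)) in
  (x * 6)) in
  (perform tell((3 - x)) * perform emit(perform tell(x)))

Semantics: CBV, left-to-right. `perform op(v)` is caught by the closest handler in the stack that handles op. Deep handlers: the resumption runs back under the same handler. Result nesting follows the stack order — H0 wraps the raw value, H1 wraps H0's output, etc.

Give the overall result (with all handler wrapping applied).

Answer: ([0, 0], (0, 17, 3, 0))

Working:
tell(0) @ H1 ⇒ log+=0
tell(17) @ H1 ⇒ log+=17
tell(3) @ H1 ⇒ log+=3
tell(0) @ H1 ⇒ log+=0
emit(0) @ H0 ⇒ out+=0
H0 returns [0, 0]
H1 returns ([0, 0], (0, 17, 3, 0))
= ([0, 0], (0, 17, 3, 0))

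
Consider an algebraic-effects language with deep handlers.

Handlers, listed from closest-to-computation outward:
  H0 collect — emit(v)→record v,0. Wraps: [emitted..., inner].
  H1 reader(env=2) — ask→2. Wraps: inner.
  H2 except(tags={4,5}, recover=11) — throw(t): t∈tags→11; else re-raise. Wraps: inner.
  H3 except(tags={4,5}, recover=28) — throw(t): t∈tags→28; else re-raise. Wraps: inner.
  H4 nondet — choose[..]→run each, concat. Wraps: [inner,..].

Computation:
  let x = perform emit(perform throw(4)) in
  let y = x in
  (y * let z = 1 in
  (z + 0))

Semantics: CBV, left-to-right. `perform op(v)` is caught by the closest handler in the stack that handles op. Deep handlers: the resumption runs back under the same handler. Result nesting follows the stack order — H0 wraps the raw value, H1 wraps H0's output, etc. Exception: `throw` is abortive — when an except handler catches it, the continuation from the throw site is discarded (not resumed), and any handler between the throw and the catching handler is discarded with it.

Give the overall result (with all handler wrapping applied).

Answer: [11]

Evaluation trace:
throw(4) @ H2 caught ⇒ 11
H3 returns 11
H4 returns [11]
= [11]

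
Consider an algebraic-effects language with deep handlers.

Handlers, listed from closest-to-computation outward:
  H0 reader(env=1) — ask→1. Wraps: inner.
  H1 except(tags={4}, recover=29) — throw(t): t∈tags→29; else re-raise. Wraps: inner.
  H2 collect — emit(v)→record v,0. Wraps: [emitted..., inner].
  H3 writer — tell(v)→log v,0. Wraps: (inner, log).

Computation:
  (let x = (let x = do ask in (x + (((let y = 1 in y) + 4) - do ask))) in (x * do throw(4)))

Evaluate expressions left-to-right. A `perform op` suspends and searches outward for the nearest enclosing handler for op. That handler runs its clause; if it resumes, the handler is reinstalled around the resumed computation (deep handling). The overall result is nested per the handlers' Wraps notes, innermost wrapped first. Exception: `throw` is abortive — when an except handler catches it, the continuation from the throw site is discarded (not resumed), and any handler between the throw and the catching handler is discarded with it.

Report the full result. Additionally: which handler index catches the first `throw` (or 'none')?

Answer: ([29], ()) ; first throw caught by: H1

Step-by-step:
ask @ H0 ⇒ 1
ask @ H0 ⇒ 1
throw(4) @ H1 caught ⇒ 29
H2 returns [29]
H3 returns ([29], ())
= ([29], ())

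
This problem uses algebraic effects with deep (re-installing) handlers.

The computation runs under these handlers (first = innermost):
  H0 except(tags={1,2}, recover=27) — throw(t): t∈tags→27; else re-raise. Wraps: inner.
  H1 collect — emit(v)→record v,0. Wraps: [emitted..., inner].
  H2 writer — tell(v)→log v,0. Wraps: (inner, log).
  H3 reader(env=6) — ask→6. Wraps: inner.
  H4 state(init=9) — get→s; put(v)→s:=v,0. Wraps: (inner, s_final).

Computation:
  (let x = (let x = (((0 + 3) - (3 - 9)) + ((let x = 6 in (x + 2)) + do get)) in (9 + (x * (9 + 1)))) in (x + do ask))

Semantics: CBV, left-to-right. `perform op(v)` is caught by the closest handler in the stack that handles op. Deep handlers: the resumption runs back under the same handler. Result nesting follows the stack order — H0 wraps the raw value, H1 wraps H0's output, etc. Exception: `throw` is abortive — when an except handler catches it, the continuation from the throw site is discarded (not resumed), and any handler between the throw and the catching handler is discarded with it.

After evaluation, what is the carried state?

Working:
get @ H4 ⇒ 9
ask @ H3 ⇒ 6
H0 returns 275
H1 returns [275]
H2 returns ([275], ())
H3 returns ([275], ())
H4 returns (([275], ()), 9)
= (([275], ()), 9)

Answer: 9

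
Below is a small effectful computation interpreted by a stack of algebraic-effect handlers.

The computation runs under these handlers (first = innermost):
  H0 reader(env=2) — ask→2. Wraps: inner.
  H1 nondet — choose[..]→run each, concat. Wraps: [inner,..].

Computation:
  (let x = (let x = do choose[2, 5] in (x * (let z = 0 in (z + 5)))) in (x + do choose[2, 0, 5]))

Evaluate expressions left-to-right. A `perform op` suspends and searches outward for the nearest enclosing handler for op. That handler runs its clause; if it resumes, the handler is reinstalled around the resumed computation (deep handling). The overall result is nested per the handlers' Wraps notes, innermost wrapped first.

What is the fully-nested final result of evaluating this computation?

Step-by-step:
choose[2, 5] @ H1
  branch[0] choose=2:
    choose[2, 0, 5] @ H1
      branch[0] choose=2:
        H0 returns 12
        H1 returns [12]
      branch[1] choose=0:
        H0 returns 10
        H1 returns [10]
      branch[2] choose=5:
        H0 returns 15
        H1 returns [15]
  branch[1] choose=5:
    choose[2, 0, 5] @ H1
      branch[0] choose=2:
        H0 returns 27
        H1 returns [27]
      branch[1] choose=0:
        H0 returns 25
        H1 returns [25]
      branch[2] choose=5:
        H0 returns 30
        H1 returns [30]
= [12, 10, 15, 27, 25, 30]

Answer: [12, 10, 15, 27, 25, 30]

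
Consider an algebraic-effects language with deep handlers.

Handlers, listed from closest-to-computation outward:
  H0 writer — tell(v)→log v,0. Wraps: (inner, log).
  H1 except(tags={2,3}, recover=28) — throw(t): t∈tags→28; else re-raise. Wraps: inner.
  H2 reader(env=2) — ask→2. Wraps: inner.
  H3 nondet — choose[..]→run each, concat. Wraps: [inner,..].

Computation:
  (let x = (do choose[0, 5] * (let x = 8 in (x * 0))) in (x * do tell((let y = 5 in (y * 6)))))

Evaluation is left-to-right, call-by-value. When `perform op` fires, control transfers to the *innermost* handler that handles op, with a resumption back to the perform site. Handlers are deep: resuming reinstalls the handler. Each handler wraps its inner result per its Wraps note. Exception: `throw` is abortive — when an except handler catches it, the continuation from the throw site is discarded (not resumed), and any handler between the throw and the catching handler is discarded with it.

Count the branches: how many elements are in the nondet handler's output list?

Step-by-step:
choose[0, 5] @ H3
  branch[0] choose=0:
    tell(30) @ H0 ⇒ log+=30
    H0 returns (0, (30))
    H1 returns (0, (30))
    H2 returns (0, (30))
    H3 returns [(0, (30))]
  branch[1] choose=5:
    tell(30) @ H0 ⇒ log+=30
    H0 returns (0, (30))
    H1 returns (0, (30))
    H2 returns (0, (30))
    H3 returns [(0, (30))]
= [(0, (30)), (0, (30))]

Answer: 2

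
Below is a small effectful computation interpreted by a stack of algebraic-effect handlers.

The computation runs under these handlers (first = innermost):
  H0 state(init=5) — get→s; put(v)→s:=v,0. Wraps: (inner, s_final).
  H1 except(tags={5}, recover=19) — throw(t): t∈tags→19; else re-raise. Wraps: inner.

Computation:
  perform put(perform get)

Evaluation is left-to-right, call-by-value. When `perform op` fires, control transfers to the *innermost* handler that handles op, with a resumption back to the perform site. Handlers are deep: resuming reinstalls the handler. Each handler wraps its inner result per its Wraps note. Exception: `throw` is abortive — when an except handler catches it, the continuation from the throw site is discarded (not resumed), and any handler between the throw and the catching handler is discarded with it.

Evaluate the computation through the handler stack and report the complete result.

Answer: (0, 5)

Working:
get @ H0 ⇒ 5
put(5) @ H0 ⇒ s:=5
H0 returns (0, 5)
H1 returns (0, 5)
= (0, 5)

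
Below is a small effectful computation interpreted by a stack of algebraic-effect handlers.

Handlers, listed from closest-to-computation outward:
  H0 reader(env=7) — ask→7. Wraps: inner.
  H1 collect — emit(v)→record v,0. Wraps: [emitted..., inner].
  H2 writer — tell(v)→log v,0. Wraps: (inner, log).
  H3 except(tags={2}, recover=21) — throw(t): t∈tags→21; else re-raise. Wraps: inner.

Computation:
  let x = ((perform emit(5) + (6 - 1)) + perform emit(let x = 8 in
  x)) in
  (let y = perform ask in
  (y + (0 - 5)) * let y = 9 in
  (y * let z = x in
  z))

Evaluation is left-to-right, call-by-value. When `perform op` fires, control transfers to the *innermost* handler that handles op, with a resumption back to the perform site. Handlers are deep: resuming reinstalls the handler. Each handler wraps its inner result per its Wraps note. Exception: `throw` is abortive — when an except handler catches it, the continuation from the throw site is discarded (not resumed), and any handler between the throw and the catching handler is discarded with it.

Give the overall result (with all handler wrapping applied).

Step-by-step:
emit(5) @ H1 ⇒ out+=5
emit(8) @ H1 ⇒ out+=8
ask @ H0 ⇒ 7
H0 returns 90
H1 returns [5, 8, 90]
H2 returns ([5, 8, 90], ())
H3 returns ([5, 8, 90], ())
= ([5, 8, 90], ())

Answer: ([5, 8, 90], ())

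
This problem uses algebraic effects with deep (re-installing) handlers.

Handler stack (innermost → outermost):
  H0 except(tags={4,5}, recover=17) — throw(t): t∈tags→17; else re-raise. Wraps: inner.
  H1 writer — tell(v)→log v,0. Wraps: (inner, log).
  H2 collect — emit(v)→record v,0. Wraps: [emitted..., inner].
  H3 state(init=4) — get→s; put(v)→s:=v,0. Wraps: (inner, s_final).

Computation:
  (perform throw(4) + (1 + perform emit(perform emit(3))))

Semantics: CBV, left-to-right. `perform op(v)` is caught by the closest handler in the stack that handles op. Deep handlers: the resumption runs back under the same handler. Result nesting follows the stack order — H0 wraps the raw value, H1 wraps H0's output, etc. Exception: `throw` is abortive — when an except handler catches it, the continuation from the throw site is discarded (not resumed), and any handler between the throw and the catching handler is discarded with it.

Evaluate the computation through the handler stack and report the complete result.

Working:
throw(4) @ H0 caught ⇒ 17
H1 returns (17, ())
H2 returns [(17, ())]
H3 returns ([(17, ())], 4)
= ([(17, ())], 4)

Answer: ([(17, ())], 4)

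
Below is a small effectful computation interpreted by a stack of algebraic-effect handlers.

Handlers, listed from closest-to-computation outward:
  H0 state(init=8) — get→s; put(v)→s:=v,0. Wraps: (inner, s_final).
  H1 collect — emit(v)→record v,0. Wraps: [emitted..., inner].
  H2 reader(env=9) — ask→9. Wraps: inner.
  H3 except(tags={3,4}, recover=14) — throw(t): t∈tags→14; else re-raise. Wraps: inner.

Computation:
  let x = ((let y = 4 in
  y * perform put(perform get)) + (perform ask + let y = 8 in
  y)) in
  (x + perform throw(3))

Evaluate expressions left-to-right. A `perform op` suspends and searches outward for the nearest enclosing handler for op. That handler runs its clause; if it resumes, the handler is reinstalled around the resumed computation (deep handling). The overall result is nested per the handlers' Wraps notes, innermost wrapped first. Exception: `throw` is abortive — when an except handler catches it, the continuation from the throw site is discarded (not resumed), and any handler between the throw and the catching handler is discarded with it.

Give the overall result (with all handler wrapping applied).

Step-by-step:
get @ H0 ⇒ 8
put(8) @ H0 ⇒ s:=8
ask @ H2 ⇒ 9
throw(3) @ H3 caught ⇒ 14
= 14

Answer: 14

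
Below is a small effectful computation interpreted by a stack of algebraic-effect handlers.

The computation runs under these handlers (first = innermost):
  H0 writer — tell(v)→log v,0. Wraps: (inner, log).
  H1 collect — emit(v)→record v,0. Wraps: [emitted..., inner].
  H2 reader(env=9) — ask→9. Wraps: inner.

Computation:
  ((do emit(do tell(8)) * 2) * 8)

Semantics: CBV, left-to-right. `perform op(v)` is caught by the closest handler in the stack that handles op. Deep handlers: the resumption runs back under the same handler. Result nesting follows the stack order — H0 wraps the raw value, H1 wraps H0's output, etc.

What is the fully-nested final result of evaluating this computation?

Working:
tell(8) @ H0 ⇒ log+=8
emit(0) @ H1 ⇒ out+=0
H0 returns (0, (8))
H1 returns [0, (0, (8))]
H2 returns [0, (0, (8))]
= [0, (0, (8))]

Answer: [0, (0, (8))]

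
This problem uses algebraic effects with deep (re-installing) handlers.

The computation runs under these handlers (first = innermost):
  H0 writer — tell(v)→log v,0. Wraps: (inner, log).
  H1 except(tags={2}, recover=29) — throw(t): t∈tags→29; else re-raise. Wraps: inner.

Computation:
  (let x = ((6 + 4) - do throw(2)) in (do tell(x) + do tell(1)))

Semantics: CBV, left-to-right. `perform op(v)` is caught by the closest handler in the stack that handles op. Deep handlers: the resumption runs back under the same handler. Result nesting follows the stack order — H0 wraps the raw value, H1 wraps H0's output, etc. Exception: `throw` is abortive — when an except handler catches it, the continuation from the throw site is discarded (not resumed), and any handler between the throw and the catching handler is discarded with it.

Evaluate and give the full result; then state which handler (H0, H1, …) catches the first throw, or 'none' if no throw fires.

Working:
throw(2) @ H1 caught ⇒ 29
= 29

Answer: 29 ; first throw caught by: H1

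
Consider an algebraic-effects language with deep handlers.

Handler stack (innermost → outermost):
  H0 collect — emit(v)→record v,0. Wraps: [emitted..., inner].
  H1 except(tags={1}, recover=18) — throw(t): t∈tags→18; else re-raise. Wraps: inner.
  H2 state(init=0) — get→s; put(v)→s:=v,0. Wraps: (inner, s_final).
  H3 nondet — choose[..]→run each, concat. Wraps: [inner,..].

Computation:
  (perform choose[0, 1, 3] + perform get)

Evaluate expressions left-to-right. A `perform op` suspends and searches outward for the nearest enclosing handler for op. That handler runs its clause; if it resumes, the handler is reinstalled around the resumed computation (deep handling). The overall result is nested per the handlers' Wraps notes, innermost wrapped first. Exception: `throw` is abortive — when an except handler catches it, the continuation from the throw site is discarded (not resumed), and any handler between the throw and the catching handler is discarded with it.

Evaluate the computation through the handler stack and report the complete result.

Answer: [([0], 0), ([1], 0), ([3], 0)]

Working:
choose[0, 1, 3] @ H3
  branch[0] choose=0:
    get @ H2 ⇒ 0
    H0 returns [0]
    H1 returns [0]
    H2 returns ([0], 0)
    H3 returns [([0], 0)]
  branch[1] choose=1:
    get @ H2 ⇒ 0
    H0 returns [1]
    H1 returns [1]
    H2 returns ([1], 0)
    H3 returns [([1], 0)]
  branch[2] choose=3:
    get @ H2 ⇒ 0
    H0 returns [3]
    H1 returns [3]
    H2 returns ([3], 0)
    H3 returns [([3], 0)]
= [([0], 0), ([1], 0), ([3], 0)]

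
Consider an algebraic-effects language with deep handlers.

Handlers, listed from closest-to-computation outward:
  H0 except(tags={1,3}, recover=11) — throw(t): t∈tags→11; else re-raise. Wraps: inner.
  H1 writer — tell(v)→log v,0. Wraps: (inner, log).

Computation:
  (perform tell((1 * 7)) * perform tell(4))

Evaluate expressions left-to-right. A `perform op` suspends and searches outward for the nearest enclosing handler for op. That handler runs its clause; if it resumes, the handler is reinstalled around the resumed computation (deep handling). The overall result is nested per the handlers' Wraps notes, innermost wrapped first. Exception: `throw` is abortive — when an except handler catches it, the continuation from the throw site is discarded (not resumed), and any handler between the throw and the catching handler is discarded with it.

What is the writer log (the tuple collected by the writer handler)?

Evaluation trace:
tell(7) @ H1 ⇒ log+=7
tell(4) @ H1 ⇒ log+=4
H0 returns 0
H1 returns (0, (7, 4))
= (0, (7, 4))

Answer: (7, 4)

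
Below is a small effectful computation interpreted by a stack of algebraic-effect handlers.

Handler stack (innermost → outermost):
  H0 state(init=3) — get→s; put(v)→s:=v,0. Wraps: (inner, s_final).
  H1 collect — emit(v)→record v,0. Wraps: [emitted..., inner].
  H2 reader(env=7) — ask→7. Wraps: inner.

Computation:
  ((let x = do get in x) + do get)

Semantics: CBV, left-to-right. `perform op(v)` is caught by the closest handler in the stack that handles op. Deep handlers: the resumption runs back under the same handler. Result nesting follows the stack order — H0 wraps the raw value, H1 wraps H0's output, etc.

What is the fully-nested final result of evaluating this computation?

Step-by-step:
get @ H0 ⇒ 3
get @ H0 ⇒ 3
H0 returns (6, 3)
H1 returns [(6, 3)]
H2 returns [(6, 3)]
= [(6, 3)]

Answer: [(6, 3)]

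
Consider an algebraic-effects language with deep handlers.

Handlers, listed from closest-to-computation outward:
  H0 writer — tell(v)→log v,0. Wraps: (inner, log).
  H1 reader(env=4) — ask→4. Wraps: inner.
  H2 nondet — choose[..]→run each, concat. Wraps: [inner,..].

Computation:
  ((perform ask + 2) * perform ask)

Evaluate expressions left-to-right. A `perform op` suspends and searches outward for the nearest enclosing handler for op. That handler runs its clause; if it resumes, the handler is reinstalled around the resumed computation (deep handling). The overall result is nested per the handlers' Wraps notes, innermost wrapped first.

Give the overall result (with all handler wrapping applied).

Step-by-step:
ask @ H1 ⇒ 4
ask @ H1 ⇒ 4
H0 returns (24, ())
H1 returns (24, ())
H2 returns [(24, ())]
= [(24, ())]

Answer: [(24, ())]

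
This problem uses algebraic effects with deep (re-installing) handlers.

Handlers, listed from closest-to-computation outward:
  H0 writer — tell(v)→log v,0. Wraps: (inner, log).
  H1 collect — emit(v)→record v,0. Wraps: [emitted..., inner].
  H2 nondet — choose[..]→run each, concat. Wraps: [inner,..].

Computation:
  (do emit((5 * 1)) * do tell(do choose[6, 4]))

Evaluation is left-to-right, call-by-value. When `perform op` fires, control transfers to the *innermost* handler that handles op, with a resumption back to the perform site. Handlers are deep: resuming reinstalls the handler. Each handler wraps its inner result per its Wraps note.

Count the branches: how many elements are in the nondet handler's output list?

Answer: 2

Working:
emit(5) @ H1 ⇒ out+=5
choose[6, 4] @ H2
  branch[0] choose=6:
    tell(6) @ H0 ⇒ log+=6
    H0 returns (0, (6))
    H1 returns [5, (0, (6))]
    H2 returns [[5, (0, (6))]]
  branch[1] choose=4:
    tell(4) @ H0 ⇒ log+=4
    H0 returns (0, (4))
    H1 returns [5, (0, (4))]
    H2 returns [[5, (0, (4))]]
= [[5, (0, (6))], [5, (0, (4))]]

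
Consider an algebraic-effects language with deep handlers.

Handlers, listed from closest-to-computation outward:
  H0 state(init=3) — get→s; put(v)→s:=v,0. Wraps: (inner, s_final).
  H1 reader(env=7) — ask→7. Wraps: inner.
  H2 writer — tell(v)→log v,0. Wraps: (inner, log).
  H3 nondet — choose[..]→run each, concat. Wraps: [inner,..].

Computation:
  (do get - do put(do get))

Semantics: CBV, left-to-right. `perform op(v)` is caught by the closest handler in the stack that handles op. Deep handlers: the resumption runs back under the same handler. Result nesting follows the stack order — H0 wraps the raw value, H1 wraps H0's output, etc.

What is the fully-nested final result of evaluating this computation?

Step-by-step:
get @ H0 ⇒ 3
get @ H0 ⇒ 3
put(3) @ H0 ⇒ s:=3
H0 returns (3, 3)
H1 returns (3, 3)
H2 returns ((3, 3), ())
H3 returns [((3, 3), ())]
= [((3, 3), ())]

Answer: [((3, 3), ())]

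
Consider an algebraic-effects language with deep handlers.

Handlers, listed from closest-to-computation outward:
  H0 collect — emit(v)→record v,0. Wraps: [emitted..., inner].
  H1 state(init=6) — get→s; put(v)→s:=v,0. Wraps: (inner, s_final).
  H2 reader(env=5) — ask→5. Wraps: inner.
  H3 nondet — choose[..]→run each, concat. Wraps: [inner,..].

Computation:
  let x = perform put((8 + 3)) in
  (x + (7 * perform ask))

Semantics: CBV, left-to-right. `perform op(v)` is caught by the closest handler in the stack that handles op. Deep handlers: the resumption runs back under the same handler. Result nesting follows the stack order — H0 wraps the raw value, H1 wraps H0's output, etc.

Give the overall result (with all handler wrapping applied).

Answer: [([35], 11)]

Step-by-step:
put(11) @ H1 ⇒ s:=11
ask @ H2 ⇒ 5
H0 returns [35]
H1 returns ([35], 11)
H2 returns ([35], 11)
H3 returns [([35], 11)]
= [([35], 11)]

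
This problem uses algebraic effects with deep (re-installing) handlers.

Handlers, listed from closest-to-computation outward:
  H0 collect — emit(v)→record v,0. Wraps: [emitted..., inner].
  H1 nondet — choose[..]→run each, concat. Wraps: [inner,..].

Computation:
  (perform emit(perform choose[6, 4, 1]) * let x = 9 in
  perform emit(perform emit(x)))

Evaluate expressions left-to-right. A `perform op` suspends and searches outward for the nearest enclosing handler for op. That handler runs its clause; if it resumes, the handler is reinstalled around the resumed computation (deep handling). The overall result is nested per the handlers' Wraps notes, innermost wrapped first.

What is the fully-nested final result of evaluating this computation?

Evaluation trace:
choose[6, 4, 1] @ H1
  branch[0] choose=6:
    emit(6) @ H0 ⇒ out+=6
    emit(9) @ H0 ⇒ out+=9
    emit(0) @ H0 ⇒ out+=0
    H0 returns [6, 9, 0, 0]
    H1 returns [[6, 9, 0, 0]]
  branch[1] choose=4:
    emit(4) @ H0 ⇒ out+=4
    emit(9) @ H0 ⇒ out+=9
    emit(0) @ H0 ⇒ out+=0
    H0 returns [4, 9, 0, 0]
    H1 returns [[4, 9, 0, 0]]
  branch[2] choose=1:
    emit(1) @ H0 ⇒ out+=1
    emit(9) @ H0 ⇒ out+=9
    emit(0) @ H0 ⇒ out+=0
    H0 returns [1, 9, 0, 0]
    H1 returns [[1, 9, 0, 0]]
= [[6, 9, 0, 0], [4, 9, 0, 0], [1, 9, 0, 0]]

Answer: [[6, 9, 0, 0], [4, 9, 0, 0], [1, 9, 0, 0]]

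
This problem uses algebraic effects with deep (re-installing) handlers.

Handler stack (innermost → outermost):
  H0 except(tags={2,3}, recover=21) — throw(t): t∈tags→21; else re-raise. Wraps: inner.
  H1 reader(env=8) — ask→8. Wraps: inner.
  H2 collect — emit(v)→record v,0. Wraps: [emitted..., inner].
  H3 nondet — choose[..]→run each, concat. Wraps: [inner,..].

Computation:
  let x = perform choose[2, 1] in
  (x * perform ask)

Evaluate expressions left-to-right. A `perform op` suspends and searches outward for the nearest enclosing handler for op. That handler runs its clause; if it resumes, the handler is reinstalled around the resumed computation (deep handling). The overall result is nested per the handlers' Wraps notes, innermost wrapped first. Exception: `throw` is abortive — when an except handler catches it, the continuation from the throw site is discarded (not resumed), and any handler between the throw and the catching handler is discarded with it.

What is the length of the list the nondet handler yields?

Answer: 2

Evaluation trace:
choose[2, 1] @ H3
  branch[0] choose=2:
    ask @ H1 ⇒ 8
    H0 returns 16
    H1 returns 16
    H2 returns [16]
    H3 returns [[16]]
  branch[1] choose=1:
    ask @ H1 ⇒ 8
    H0 returns 8
    H1 returns 8
    H2 returns [8]
    H3 returns [[8]]
= [[16], [8]]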